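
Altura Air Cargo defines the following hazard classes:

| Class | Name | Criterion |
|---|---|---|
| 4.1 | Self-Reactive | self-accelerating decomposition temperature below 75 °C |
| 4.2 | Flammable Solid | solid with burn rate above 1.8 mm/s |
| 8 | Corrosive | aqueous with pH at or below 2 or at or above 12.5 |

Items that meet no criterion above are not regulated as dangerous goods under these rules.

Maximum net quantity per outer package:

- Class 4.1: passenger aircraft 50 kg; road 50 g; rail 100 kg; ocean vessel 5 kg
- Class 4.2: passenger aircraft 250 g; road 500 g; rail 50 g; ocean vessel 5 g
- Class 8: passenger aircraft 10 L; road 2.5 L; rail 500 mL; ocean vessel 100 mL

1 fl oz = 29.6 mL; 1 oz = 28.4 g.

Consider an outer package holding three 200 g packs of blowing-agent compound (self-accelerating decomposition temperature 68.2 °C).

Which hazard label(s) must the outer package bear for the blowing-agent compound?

Class 4.1

Blowing-agent compound: self-accelerating decomposition temperature 68.2 °C < 75 °C → Class 4.1 (Self-Reactive).
Only the Class 4.1 label is required.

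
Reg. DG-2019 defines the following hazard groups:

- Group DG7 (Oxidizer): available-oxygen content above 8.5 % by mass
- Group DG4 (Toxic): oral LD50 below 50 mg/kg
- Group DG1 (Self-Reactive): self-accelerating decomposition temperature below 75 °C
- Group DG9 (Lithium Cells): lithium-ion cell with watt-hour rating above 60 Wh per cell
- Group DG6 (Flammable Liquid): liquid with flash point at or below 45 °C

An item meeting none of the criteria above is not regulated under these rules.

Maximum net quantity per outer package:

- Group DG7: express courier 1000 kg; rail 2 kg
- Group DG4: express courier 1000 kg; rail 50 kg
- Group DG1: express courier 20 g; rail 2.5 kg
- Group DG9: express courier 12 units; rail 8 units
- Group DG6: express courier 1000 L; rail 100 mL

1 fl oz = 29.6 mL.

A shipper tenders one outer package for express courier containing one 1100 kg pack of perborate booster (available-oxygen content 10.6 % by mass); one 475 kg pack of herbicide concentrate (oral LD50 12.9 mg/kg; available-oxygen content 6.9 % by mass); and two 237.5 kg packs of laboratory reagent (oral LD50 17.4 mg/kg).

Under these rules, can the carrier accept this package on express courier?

No

Perborate booster: available-oxygen content 10.6 % by mass > 8.5 % by mass → Group DG7 (Oxidizer).
Herbicide concentrate: oral LD50 12.9 mg/kg < 50 mg/kg → Group DG4 (Toxic).
Oral LD50 17.4 mg/kg meets the Group DG4 criterion (Toxic), so the laboratory reagent is Group DG4.
Group DG7 quantity: 1100 kg.
1100 kg > 1000 kg (express courier limit, Group DG7) — over the limit.
Group DG4 net quantity: 475 kg + (two 237.5 kg packs = 475 kg) = 950 kg.
950 kg is within the express courier limit of 1000 kg for Group DG4.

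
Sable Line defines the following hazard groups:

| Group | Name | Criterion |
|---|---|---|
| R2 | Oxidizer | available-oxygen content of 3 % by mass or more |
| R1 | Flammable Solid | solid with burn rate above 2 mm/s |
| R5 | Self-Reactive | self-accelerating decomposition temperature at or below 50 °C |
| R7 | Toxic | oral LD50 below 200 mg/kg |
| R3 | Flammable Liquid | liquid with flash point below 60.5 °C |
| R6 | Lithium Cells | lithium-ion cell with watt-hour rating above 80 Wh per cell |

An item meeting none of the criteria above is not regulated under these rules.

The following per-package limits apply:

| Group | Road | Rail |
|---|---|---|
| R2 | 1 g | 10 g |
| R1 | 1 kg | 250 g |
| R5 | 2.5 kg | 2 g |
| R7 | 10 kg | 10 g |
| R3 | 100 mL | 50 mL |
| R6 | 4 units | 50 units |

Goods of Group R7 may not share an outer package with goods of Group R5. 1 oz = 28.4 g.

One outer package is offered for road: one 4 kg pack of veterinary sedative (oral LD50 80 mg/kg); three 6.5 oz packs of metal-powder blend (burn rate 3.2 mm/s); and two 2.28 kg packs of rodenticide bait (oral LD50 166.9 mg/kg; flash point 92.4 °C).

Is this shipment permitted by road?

Veterinary sedative: oral LD50 80 mg/kg < 200 mg/kg → Group R7 (Toxic).
Burn rate 3.2 mm/s meets the Group R1 criterion (Flammable Solid), so the metal-powder blend is Group R1.
The rodenticide bait has oral LD50 166.9 mg/kg, which is < 200 mg/kg, so it is Group R7 (Toxic).
Total Group R7: 4 kg + (two 2.28 kg packs = 4.56 kg) = 8.56 kg.
8.56 kg is within the road limit of 10 kg for Group R7.
Group R1 quantity: three 6.5 oz packs = 553.8 g.
553.8 g ≤ 1 kg (road limit, Group R1) — within limit.
The segregation rule (Group R7 with Group R5) does not apply to Group R7 with Group R1.
Every hazard group is within its road limit and no segregation rule is violated.

Yes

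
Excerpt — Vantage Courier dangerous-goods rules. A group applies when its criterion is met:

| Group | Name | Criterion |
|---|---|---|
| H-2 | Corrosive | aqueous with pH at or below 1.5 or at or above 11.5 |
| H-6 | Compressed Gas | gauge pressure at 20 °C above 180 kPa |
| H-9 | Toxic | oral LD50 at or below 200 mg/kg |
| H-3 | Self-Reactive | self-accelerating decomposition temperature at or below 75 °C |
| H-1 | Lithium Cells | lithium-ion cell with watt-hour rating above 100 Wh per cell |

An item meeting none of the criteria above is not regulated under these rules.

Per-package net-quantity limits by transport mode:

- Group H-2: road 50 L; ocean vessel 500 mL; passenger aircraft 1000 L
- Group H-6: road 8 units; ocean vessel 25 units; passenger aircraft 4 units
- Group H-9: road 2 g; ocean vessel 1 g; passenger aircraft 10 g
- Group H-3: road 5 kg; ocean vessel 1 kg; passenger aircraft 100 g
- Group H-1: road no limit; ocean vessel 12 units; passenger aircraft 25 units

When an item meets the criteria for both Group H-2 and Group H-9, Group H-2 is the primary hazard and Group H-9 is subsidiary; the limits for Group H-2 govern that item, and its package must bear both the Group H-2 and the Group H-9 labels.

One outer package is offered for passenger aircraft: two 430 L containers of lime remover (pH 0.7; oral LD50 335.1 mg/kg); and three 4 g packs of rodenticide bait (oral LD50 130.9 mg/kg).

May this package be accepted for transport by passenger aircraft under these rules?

Lime remover: pH 0.7 ≤ 1.5 → Group H-2 (Corrosive).
With oral LD50 130.9 mg/kg (≤ 200 mg/kg), the rodenticide bait falls in Group H-9.
Group H-9 quantity: three 4 g packs = 12 g.
12 g > 10 g (passenger aircraft limit, Group H-9) — over the limit.
Group H-2 quantity: two 430 L containers = 860 L.
860 L is within the passenger aircraft limit of 1000 L for Group H-2.

No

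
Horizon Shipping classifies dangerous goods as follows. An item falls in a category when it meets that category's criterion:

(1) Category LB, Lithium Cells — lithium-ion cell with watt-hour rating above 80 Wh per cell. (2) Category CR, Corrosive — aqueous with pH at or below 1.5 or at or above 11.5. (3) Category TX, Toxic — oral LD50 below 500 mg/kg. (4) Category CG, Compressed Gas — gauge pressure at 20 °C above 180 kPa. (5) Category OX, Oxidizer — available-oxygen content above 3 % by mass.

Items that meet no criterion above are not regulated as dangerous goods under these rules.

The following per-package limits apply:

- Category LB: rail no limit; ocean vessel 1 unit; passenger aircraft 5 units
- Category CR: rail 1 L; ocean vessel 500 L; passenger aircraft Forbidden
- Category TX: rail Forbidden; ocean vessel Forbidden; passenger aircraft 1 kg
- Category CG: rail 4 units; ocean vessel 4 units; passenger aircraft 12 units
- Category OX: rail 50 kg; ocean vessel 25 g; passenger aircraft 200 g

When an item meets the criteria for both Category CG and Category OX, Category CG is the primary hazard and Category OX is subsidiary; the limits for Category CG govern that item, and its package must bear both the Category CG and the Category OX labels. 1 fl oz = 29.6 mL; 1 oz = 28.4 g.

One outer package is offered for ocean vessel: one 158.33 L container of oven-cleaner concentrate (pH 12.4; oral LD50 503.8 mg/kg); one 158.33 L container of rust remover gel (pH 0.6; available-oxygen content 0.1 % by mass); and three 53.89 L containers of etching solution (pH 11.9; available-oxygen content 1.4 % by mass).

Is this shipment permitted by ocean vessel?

Oven-cleaner concentrate: pH 12.4 ≥ 11.5 → Category CR (Corrosive).
The rust remover gel has pH 0.6, which is ≤ 1.5, so it is Category CR (Corrosive).
pH 11.9 meets the Category CR criterion (Corrosive), so the etching solution is Category CR.
Total Category CR: 158.33 L + 158.33 L + (three 53.89 L containers = 161.67 L) = 478.33 L.
478.33 L ≤ 500 L (ocean vessel limit, Category CR) — within limit.

Yes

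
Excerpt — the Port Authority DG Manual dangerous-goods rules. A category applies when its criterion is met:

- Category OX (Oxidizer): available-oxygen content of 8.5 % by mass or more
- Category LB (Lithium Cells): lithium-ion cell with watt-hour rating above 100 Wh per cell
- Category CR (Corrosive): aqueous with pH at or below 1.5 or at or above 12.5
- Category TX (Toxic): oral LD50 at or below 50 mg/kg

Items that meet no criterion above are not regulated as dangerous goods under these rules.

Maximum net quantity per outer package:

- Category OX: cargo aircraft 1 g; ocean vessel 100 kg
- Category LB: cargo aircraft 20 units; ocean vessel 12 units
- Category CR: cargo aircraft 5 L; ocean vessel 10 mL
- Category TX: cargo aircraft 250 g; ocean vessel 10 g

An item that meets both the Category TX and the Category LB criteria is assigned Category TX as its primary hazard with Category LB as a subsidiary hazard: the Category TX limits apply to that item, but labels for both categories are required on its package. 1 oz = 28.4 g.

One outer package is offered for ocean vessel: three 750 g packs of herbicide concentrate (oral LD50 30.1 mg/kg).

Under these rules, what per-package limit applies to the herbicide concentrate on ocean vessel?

Oral LD50 30.1 mg/kg meets the Category TX criterion (Toxic), so the herbicide concentrate is Category TX.
The ocean vessel limit for Category TX is 10 g.

10 g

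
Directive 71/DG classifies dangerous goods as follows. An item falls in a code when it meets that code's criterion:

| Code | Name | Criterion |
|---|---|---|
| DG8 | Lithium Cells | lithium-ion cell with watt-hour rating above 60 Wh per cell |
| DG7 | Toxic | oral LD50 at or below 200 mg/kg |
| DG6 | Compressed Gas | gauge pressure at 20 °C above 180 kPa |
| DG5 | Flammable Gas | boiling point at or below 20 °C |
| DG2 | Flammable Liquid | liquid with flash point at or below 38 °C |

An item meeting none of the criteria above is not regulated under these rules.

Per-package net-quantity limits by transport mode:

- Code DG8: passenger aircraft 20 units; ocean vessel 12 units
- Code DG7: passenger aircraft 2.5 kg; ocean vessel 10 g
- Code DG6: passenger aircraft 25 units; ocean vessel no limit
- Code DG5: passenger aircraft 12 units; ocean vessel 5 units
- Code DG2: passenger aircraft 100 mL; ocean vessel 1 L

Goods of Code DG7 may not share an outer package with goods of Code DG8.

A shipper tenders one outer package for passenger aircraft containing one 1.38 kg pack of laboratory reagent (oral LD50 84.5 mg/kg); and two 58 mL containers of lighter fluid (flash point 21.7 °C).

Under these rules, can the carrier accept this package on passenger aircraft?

Oral LD50 84.5 mg/kg meets the Code DG7 criterion (Toxic), so the laboratory reagent is Code DG7.
The lighter fluid has flash point 21.7 °C, which is ≤ 38 °C, so it is Code DG2 (Flammable Liquid).
Code DG2 quantity: two 58 mL containers = 116 mL.
That exceeds the Code DG2 passenger aircraft limit of 100 mL.
Code DG7 quantity: 1.38 kg.
1.38 kg ≤ 2.5 kg (passenger aircraft limit, Code DG7) — within limit.
The segregation rule (Code DG7 with Code DG8) does not apply to Code DG2 with Code DG7.

No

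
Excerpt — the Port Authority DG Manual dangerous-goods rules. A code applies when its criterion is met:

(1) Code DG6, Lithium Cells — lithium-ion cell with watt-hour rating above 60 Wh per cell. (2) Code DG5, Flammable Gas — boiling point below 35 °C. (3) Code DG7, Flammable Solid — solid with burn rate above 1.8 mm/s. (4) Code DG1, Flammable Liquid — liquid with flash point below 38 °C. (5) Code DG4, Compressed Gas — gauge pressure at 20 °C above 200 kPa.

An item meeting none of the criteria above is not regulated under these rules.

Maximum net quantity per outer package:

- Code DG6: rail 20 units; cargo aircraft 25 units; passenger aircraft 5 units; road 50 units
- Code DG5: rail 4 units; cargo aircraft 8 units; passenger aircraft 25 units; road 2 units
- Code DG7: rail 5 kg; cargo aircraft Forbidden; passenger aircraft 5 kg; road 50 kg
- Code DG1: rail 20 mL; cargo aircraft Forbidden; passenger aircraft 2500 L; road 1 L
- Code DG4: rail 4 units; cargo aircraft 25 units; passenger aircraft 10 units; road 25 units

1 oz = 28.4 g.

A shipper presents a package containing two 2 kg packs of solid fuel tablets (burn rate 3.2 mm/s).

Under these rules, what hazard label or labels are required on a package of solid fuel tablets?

Code DG7

With burn rate 3.2 mm/s (> 1.8 mm/s), the solid fuel tablets fall in Code DG7.
Only the Code DG7 label is required.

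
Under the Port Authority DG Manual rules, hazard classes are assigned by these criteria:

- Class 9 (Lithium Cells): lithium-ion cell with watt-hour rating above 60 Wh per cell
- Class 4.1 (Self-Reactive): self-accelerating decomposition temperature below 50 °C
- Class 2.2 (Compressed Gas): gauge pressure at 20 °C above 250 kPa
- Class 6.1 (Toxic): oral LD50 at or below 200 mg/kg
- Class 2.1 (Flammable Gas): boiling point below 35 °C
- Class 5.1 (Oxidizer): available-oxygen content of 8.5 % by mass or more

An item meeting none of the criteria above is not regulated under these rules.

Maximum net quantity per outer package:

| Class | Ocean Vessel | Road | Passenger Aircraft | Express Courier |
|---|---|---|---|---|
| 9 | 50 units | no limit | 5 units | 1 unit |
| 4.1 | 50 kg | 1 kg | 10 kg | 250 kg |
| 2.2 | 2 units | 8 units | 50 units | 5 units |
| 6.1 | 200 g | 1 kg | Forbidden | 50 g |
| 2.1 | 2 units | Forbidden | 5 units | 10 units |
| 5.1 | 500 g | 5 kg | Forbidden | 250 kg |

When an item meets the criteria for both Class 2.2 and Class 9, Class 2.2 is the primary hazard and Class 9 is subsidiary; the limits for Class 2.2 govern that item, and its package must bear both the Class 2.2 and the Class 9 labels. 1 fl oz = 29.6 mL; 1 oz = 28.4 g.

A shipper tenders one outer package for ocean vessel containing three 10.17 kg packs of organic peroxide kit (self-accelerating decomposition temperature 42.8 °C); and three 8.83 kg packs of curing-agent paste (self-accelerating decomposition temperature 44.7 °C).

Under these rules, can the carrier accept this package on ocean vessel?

No

Self-accelerating decomposition temperature 42.8 °C meets the Class 4.1 criterion (Self-Reactive), so the organic peroxide kit is Class 4.1.
The curing-agent paste has self-accelerating decomposition temperature 44.7 °C, which is < 50 °C, so it is Class 4.1 (Self-Reactive).
Class 4.1 net quantity: (three 10.17 kg packs = 30.51 kg) + (three 8.83 kg packs = 26.49 kg) = 57 kg.
57 kg exceeds the ocean vessel limit of 50 kg for Class 4.1.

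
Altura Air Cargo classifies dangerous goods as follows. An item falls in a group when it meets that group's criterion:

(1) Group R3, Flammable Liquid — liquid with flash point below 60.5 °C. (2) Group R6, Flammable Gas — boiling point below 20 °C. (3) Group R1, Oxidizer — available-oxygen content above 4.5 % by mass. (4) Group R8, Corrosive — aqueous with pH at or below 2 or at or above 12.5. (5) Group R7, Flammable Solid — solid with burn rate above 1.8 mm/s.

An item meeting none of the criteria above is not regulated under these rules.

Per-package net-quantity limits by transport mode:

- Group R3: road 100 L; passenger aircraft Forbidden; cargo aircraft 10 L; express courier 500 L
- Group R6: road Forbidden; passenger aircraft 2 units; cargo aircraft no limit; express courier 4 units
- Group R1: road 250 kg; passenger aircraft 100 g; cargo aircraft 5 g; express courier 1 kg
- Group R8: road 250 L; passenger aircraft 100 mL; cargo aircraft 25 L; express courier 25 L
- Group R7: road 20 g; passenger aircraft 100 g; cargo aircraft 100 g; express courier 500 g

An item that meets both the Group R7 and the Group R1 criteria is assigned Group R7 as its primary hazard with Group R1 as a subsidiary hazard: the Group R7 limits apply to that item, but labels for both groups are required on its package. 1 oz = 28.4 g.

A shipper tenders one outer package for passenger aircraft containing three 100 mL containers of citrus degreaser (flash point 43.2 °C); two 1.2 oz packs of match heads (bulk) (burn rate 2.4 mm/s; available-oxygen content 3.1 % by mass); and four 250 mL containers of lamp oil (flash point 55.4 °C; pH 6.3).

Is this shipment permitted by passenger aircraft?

No

The citrus degreaser has flash point 43.2 °C, which is < 60.5 °C, so it is Group R3 (Flammable Liquid).
Match heads (bulk): burn rate 2.4 mm/s > 1.8 mm/s → Group R7 (Flammable Solid).
The lamp oil has flash point 55.4 °C, which is < 60.5 °C, so it is Group R3 (Flammable Liquid).
Group R3 net quantity: (three 100 mL containers = 300 mL) + (four 250 mL containers = 1 L) = 1.3 L.
Group R3 is Forbidden by passenger aircraft.
Group R7 quantity: two 1.2 oz packs = 68.16 g.
68.16 g ≤ 100 g (passenger aircraft limit, Group R7) — within limit.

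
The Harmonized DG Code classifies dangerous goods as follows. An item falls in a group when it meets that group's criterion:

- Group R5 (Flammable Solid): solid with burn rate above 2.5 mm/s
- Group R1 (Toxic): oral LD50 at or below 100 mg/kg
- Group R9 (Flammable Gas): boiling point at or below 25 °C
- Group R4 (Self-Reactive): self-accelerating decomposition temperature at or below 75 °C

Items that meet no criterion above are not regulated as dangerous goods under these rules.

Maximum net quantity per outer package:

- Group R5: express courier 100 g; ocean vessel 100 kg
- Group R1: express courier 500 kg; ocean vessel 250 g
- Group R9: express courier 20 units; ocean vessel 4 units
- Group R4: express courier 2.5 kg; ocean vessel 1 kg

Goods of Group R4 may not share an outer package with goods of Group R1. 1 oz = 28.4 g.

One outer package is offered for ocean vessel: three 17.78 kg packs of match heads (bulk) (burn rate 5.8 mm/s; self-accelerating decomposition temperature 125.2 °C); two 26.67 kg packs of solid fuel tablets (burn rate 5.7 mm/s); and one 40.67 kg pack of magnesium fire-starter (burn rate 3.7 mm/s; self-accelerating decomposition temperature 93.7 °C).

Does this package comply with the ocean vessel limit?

Match heads (bulk): burn rate 5.8 mm/s > 2.5 mm/s → Group R5 (Flammable Solid).
Burn rate 5.7 mm/s meets the Group R5 criterion (Flammable Solid), so the solid fuel tablets are Group R5.
With burn rate 3.7 mm/s (> 2.5 mm/s), the magnesium fire-starter falls in Group R5.
Group R5 net quantity: (three 17.78 kg packs = 53.34 kg) + (two 26.67 kg packs = 53.34 kg) + 40.67 kg = 147.35 kg.
147.35 kg > 100 kg (ocean vessel limit, Group R5) — over the limit.

No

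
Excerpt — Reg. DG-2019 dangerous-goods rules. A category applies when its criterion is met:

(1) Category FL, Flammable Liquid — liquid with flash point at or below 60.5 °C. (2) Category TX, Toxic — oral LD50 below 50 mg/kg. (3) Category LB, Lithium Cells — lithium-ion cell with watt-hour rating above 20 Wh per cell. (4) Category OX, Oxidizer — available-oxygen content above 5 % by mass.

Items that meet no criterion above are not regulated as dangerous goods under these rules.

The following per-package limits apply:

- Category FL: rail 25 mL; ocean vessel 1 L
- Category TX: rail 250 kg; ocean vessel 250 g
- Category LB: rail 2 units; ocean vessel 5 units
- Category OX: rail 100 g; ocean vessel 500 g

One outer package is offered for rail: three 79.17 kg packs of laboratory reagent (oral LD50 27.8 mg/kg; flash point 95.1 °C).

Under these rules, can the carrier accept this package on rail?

Yes

Oral LD50 27.8 mg/kg meets the Category TX criterion (Toxic), so the laboratory reagent is Category TX.
Category TX quantity: three 79.17 kg packs = 237.51 kg.
That is within the Category TX rail limit of 250 kg.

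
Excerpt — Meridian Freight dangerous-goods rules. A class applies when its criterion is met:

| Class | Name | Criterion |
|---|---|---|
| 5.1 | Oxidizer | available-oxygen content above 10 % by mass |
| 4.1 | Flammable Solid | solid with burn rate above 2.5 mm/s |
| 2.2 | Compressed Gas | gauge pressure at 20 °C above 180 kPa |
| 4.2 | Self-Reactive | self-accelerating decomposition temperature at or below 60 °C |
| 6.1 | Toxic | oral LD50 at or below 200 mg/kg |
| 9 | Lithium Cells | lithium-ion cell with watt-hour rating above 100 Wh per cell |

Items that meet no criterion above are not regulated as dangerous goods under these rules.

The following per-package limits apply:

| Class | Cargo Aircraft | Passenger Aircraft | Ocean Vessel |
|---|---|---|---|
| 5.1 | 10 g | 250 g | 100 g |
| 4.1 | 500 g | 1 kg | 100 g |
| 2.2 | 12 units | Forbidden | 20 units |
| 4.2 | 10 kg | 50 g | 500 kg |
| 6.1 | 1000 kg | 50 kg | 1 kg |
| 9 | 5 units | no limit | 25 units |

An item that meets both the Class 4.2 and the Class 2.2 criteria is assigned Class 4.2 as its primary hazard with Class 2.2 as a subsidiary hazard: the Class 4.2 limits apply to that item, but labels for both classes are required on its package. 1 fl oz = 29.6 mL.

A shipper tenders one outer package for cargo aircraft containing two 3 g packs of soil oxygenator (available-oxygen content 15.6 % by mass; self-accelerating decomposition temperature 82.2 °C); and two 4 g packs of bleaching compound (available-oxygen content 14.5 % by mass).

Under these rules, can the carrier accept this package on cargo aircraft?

No

Soil oxygenator: available-oxygen content 15.6 % by mass > 10 % by mass → Class 5.1 (Oxidizer).
Available-oxygen content 14.5 % by mass meets the Class 5.1 criterion (Oxidizer), so the bleaching compound is Class 5.1.
Total Class 5.1: (two 3 g packs = 6 g) + (two 4 g packs = 8 g) = 14 g.
That exceeds the Class 5.1 cargo aircraft limit of 10 g.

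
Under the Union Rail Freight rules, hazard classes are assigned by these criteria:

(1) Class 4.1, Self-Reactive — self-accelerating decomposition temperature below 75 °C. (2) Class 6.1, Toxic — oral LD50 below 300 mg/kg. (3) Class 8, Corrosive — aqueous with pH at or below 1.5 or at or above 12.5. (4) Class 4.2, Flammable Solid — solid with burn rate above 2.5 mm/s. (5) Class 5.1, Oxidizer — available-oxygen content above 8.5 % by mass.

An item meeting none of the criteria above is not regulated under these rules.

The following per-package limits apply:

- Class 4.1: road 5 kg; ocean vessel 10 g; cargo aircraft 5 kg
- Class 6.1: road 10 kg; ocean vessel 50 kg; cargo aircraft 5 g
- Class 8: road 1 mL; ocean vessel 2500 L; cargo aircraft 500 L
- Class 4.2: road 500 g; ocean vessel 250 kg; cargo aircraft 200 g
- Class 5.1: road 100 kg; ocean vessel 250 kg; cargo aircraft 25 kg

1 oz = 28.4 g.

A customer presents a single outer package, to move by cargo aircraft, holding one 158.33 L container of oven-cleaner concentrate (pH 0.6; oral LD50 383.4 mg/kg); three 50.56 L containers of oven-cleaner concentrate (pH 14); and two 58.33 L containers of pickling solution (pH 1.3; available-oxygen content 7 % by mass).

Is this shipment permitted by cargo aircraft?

The oven-cleaner concentrate has pH 0.6, which is ≤ 1.5, so it is Class 8 (Corrosive).
With pH 14 (≥ 12.5), the oven-cleaner concentrate falls in Class 8.
pH 1.3 meets the Class 8 criterion (Corrosive), so the pickling solution is Class 8.
Class 8 net quantity: 158.33 L + (three 50.56 L containers = 151.68 L) + (two 58.33 L containers = 116.66 L) = 426.67 L.
426.67 L is within the cargo aircraft limit of 500 L for Class 8.

Yes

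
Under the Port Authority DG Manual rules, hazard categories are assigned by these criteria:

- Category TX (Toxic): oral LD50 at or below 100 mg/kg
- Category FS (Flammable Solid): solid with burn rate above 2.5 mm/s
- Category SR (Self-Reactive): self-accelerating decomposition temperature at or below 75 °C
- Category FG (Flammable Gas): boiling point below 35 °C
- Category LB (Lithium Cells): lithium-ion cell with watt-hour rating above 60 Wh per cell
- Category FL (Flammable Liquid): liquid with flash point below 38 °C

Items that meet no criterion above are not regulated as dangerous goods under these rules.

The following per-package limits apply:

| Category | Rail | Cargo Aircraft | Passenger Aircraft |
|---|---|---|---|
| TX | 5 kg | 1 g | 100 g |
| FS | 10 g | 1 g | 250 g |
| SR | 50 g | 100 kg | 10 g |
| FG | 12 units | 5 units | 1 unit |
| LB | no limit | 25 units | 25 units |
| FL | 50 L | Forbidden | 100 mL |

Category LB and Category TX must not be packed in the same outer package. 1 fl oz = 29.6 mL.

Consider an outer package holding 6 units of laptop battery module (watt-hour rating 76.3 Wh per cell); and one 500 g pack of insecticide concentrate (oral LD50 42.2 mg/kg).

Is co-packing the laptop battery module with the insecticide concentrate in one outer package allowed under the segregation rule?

With watt-hour rating 76.3 Wh per cell (> 60 Wh per cell), the laptop battery module falls in Category LB.
Oral LD50 42.2 mg/kg meets the Category TX criterion (Toxic), so the insecticide concentrate is Category TX.
Category LB and Category TX may not share an outer package.

No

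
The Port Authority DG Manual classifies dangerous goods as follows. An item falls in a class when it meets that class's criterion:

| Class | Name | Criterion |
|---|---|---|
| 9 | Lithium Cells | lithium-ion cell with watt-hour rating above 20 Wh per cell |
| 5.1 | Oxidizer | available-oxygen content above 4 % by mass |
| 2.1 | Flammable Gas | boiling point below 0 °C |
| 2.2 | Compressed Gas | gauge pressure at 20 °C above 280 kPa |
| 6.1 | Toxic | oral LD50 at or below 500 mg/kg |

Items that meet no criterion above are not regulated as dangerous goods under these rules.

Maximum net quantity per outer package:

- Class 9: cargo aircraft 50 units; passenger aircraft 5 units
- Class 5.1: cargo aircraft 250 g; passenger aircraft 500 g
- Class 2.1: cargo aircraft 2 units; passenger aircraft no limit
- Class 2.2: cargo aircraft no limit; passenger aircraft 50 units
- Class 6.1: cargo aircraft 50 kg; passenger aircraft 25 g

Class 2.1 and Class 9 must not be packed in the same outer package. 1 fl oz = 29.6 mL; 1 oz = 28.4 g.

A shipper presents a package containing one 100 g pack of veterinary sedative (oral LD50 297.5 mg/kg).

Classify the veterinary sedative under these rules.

The veterinary sedative has oral LD50 297.5 mg/kg, which is ≤ 500 mg/kg, so it is Class 6.1 (Toxic).

Class 6.1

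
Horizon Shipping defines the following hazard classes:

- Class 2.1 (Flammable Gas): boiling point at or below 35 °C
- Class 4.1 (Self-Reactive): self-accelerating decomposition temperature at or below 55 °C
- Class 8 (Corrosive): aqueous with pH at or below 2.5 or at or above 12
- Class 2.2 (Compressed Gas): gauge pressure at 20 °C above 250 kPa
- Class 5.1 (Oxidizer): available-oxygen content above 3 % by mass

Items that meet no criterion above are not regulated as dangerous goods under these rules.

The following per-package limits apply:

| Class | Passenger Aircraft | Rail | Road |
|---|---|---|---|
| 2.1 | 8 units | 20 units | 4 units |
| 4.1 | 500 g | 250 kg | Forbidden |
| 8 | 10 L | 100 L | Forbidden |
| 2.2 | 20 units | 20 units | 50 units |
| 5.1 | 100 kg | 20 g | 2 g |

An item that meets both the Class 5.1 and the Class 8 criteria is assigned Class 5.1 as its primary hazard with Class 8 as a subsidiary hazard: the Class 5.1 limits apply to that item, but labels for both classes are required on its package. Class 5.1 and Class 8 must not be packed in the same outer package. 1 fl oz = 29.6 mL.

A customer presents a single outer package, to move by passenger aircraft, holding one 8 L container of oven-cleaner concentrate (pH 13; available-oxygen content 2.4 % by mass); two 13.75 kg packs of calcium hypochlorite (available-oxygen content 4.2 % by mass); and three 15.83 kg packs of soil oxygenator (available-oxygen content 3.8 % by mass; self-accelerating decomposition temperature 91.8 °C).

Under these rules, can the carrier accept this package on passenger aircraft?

Oven-cleaner concentrate: pH 13 ≥ 12 → Class 8 (Corrosive).
The calcium hypochlorite has available-oxygen content 4.2 % by mass, which is > 3 % by mass, so it is Class 5.1 (Oxidizer).
Available-oxygen content 3.8 % by mass meets the Class 5.1 criterion (Oxidizer), so the soil oxygenator is Class 5.1.
Class 5.1 net quantity: (two 13.75 kg packs = 27.5 kg) + (three 15.83 kg packs = 47.49 kg) = 74.99 kg.
That is within the Class 5.1 passenger aircraft limit of 100 kg.
Class 8 quantity: 8 L.
That is within the Class 8 passenger aircraft limit of 10 L.
Class 5.1 and Class 8 may not share an outer package.

No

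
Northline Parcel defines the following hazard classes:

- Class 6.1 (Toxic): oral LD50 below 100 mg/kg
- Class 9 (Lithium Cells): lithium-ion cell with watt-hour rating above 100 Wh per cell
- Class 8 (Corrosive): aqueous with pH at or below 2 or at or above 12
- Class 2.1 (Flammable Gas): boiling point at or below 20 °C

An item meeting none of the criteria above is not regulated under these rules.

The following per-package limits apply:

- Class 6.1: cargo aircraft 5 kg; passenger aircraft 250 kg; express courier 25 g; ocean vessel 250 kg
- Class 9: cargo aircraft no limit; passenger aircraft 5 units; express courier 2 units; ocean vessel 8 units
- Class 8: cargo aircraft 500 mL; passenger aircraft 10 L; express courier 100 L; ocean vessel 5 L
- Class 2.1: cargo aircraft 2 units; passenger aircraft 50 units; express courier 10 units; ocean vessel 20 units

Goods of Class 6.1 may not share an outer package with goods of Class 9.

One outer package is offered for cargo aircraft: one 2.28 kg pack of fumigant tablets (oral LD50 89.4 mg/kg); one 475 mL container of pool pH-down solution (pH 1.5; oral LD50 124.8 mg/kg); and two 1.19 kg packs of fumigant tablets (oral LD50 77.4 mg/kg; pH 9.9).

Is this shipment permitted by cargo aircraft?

Yes

Fumigant tablets: oral LD50 89.4 mg/kg < 100 mg/kg → Class 6.1 (Toxic).
pH 1.5 meets the Class 8 criterion (Corrosive), so the pool pH-down solution is Class 8.
Oral LD50 77.4 mg/kg meets the Class 6.1 criterion (Toxic), so the fumigant tablets are Class 6.1.
Total Class 6.1: 2.28 kg + (two 1.19 kg packs = 2.38 kg) = 4.66 kg.
That is within the Class 6.1 cargo aircraft limit of 5 kg.
Class 8 quantity: 475 mL.
475 mL ≤ 500 mL (cargo aircraft limit, Class 8) — within limit.
The segregation rule (Class 6.1 with Class 9) does not apply to Class 6.1 with Class 8.
Every hazard class is within its cargo aircraft limit and no segregation rule is violated.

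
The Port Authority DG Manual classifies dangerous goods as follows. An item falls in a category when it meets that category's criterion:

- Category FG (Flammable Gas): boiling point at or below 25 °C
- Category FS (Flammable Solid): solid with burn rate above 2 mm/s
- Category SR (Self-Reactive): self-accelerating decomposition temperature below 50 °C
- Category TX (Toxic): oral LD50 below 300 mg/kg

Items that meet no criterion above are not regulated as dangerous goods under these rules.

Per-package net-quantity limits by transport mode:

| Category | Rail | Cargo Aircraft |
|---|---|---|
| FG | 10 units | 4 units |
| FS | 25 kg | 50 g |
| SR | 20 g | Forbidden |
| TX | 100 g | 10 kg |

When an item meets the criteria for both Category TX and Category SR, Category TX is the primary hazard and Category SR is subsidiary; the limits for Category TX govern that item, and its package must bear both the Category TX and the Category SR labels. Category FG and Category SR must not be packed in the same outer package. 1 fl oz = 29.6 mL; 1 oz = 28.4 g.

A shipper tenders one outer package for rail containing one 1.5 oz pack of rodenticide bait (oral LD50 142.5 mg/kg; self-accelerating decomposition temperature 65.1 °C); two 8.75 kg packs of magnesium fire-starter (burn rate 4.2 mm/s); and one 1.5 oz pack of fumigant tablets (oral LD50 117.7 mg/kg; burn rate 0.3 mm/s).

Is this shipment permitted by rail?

Yes

The rodenticide bait has oral LD50 142.5 mg/kg, which is < 300 mg/kg, so it is Category TX (Toxic).
Burn rate 4.2 mm/s meets the Category FS criterion (Flammable Solid), so the magnesium fire-starter is Category FS.
With oral LD50 117.7 mg/kg (< 300 mg/kg), the fumigant tablets fall in Category TX.
Category FS quantity: two 8.75 kg packs = 17.5 kg.
17.5 kg is within the rail limit of 25 kg for Category FS.
Total Category TX: (one 1.5 oz pack = 42.6 g) + (one 1.5 oz pack = 42.6 g) = 85.2 g.
85.2 g is within the rail limit of 100 g for Category TX.
The segregation rule (Category FG with Category SR) does not apply to Category FS with Category TX.
Every hazard category is within its rail limit and no segregation rule is violated.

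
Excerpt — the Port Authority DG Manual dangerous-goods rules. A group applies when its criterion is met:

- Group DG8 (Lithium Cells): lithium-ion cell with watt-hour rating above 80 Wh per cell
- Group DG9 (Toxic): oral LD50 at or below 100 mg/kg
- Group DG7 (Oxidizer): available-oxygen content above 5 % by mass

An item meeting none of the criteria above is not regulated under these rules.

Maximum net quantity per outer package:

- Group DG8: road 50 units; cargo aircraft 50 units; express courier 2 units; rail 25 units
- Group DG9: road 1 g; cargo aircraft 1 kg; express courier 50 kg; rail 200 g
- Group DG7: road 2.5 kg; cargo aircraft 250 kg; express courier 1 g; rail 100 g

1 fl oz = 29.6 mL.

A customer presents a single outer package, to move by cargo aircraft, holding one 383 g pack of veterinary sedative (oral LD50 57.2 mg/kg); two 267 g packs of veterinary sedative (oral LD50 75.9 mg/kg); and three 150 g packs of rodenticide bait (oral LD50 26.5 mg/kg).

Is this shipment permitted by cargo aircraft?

The veterinary sedative has oral LD50 57.2 mg/kg, which is ≤ 100 mg/kg, so it is Group DG9 (Toxic).
Oral LD50 75.9 mg/kg meets the Group DG9 criterion (Toxic), so the veterinary sedative is Group DG9.
Rodenticide bait: oral LD50 26.5 mg/kg ≤ 100 mg/kg → Group DG9 (Toxic).
Total Group DG9: 383 g + (two 267 g packs = 534 g) + (three 150 g packs = 450 g) = 1.367 kg.
That exceeds the Group DG9 cargo aircraft limit of 1 kg.

No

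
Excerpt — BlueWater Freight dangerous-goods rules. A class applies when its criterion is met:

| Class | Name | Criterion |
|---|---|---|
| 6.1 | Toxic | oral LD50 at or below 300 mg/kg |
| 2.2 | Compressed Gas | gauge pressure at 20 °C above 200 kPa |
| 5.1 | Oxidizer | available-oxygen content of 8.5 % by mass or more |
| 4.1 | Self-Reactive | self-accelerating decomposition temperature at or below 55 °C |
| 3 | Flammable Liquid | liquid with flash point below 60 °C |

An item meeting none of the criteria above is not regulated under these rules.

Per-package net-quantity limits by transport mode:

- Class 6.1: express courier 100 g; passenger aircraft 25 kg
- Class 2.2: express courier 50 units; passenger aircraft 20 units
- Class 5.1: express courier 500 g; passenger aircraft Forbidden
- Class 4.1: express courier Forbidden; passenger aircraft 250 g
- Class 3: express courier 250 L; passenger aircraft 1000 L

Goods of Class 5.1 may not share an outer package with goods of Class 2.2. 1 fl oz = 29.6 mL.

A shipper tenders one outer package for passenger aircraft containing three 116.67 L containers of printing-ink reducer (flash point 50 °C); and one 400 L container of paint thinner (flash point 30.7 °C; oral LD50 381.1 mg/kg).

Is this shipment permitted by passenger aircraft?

Flash point 50 °C meets the Class 3 criterion (Flammable Liquid), so the printing-ink reducer is Class 3.
Flash point 30.7 °C meets the Class 3 criterion (Flammable Liquid), so the paint thinner is Class 3.
Total Class 3: (three 116.67 L containers = 350.01 L) + 400 L = 750.01 L.
That is within the Class 3 passenger aircraft limit of 1000 L.

Yes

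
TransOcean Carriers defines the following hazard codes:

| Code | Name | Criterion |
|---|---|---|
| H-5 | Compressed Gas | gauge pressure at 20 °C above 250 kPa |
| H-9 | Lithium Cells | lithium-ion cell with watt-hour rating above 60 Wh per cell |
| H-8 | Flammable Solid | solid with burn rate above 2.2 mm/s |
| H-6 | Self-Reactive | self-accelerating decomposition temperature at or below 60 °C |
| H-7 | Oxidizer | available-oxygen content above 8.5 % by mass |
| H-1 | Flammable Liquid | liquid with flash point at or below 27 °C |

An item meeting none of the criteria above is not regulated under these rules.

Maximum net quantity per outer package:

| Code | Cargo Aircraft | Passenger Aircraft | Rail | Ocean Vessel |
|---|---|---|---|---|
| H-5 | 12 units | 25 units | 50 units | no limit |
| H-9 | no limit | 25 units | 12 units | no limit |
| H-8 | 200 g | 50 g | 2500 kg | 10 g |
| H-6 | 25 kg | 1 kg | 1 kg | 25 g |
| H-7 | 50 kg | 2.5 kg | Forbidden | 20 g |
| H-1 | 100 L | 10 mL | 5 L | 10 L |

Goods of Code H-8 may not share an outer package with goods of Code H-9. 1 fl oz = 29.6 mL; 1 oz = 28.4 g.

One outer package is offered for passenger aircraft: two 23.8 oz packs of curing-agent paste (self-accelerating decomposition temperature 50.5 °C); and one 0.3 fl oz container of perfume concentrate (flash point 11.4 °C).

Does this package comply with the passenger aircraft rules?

The curing-agent paste has self-accelerating decomposition temperature 50.5 °C, which is ≤ 60 °C, so it is Code H-6 (Self-Reactive).
The perfume concentrate has flash point 11.4 °C, which is ≤ 27 °C, so it is Code H-1 (Flammable Liquid).
Code H-6 quantity: two 23.8 oz packs = 1351.84 g.
1351.84 g exceeds the passenger aircraft limit of 1 kg for Code H-6.
Code H-1 quantity: one 0.3 fl oz container = 8.88 mL.
8.88 mL ≤ 10 mL (passenger aircraft limit, Code H-1) — within limit.
The segregation rule (Code H-8 with Code H-9) does not apply to Code H-6 with Code H-1.

No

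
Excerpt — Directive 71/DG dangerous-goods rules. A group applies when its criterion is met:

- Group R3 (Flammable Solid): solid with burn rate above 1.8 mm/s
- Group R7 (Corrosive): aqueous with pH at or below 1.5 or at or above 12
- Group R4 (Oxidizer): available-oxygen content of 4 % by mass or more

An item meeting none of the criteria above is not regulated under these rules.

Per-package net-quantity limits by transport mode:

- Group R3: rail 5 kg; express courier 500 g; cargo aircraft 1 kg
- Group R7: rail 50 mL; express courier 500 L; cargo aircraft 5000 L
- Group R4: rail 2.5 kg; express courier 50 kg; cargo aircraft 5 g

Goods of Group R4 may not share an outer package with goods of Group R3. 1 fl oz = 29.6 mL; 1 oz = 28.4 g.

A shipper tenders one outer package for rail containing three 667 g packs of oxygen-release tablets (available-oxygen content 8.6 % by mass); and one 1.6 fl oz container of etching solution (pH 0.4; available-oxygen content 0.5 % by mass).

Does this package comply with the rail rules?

Yes

Oxygen-release tablets: available-oxygen content 8.6 % by mass ≥ 4 % by mass → Group R4 (Oxidizer).
Etching solution: pH 0.4 ≤ 1.5 → Group R7 (Corrosive).
Group R4 quantity: three 667 g packs = 2.001 kg.
2.001 kg is within the rail limit of 2.5 kg for Group R4.
Group R7 quantity: one 1.6 fl oz container = 47.36 mL.
That is within the Group R7 rail limit of 50 mL.
The segregation rule (Group R4 with Group R3) does not apply to Group R4 with Group R7.
Every hazard group is within its rail limit and no segregation rule is violated.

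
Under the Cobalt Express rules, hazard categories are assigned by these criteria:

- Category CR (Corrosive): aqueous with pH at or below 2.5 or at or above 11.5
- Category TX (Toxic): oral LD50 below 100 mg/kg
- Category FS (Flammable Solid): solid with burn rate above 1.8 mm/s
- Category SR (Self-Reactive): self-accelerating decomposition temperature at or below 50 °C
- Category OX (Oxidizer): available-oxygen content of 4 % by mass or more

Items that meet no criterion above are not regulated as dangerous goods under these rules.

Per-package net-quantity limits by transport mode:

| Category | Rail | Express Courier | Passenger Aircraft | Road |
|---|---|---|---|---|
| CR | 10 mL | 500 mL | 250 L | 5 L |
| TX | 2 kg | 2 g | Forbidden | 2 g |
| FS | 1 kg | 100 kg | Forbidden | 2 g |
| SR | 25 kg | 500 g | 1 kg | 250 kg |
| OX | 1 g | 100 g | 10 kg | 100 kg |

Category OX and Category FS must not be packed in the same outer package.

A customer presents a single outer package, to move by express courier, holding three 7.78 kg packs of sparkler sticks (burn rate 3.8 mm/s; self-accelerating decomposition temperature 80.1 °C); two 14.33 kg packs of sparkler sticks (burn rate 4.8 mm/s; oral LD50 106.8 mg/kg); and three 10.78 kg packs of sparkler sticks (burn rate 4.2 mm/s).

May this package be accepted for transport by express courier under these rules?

Yes

With burn rate 3.8 mm/s (> 1.8 mm/s), the sparkler sticks fall in Category FS.
The sparkler sticks have burn rate 4.8 mm/s, which is > 1.8 mm/s, so they are Category FS (Flammable Solid).
Sparkler sticks: burn rate 4.2 mm/s > 1.8 mm/s → Category FS (Flammable Solid).
Category FS net quantity: (three 7.78 kg packs = 23.34 kg) + (two 14.33 kg packs = 28.66 kg) + (three 10.78 kg packs = 32.34 kg) = 84.34 kg.
That is within the Category FS express courier limit of 100 kg.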